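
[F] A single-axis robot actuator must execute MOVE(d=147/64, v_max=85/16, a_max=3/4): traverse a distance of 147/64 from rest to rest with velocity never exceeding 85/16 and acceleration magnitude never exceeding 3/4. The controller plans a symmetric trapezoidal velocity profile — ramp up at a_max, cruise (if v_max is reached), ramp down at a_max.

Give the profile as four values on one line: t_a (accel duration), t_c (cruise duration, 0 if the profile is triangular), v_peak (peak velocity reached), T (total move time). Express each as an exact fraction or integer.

v_max²/a_max = (85/16)²/(3/4) = 7225/192
147/64 < 7225/192 → triangular
v_peak = √(147/64·3/4) = √(441/256) = 21/16
t_a = (21/16)/(3/4) = 7/4; t_c = 0
T = 2·7/4 = 7/2

t_a=7/4 t_c=0 v_peak=21/16 T=7/2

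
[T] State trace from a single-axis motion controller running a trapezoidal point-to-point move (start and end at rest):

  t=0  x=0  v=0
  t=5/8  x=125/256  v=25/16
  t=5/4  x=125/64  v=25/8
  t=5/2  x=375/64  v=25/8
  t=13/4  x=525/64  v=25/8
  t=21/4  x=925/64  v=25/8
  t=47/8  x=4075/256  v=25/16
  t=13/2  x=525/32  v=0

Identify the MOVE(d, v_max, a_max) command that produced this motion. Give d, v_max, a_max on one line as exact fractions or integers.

final state: t=13/2, x=525/32, v=0 → d = 525/32
a_max = (25/16−0)/(5/8−0) = 5/2
max v = 25/8 over t∈[5/4,21/4] → v_max = 25/8
check: 25/8·(5/4+4) = 525/32 ✓

d=525/32 v_max=25/8 a_max=5/2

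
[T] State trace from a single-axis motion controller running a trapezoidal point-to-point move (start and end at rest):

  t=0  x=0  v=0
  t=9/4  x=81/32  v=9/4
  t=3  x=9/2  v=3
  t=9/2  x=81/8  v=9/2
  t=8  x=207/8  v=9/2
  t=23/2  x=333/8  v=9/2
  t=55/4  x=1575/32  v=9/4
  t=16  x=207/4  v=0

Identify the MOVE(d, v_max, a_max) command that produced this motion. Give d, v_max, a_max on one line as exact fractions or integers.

final state: t=16, x=207/4, v=0 → d = 207/4
a_max = (9/4−0)/(9/4−0) = 1
max v = 9/2 over t∈[9/2,23/2] → v_max = 9/2
check: 9/2·(9/2+7) = 207/4 ✓

d=207/4 v_max=9/2 a_max=1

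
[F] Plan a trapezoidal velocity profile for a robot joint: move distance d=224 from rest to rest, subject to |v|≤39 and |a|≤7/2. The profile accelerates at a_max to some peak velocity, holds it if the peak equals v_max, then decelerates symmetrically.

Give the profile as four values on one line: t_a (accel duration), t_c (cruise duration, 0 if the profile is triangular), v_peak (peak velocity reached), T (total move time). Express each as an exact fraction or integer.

t_a=8 t_c=0 v_peak=28 T=16

v_max²/a_max = 39²/(7/2) = 3042/7
224 < 3042/7 so t_c = 0
v_peak = √(224·7/2) = √784 = 28
t_a = 28/(7/2) = 8; t_c = 0
T = 2·8 = 16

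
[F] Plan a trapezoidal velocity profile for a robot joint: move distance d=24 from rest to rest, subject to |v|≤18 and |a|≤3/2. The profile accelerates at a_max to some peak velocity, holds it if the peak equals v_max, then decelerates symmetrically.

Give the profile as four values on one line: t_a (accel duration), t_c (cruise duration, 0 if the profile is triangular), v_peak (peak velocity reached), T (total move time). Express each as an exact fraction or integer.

v_max²/a_max = 18²/(3/2) = 216
24 < 216 ⇒ no cruise
v_peak = √(24·3/2) = √36 = 6
t_a = 6/(3/2) = 4; t_c = 0
T = 2·4 = 8

t_a=4 t_c=0 v_peak=6 T=8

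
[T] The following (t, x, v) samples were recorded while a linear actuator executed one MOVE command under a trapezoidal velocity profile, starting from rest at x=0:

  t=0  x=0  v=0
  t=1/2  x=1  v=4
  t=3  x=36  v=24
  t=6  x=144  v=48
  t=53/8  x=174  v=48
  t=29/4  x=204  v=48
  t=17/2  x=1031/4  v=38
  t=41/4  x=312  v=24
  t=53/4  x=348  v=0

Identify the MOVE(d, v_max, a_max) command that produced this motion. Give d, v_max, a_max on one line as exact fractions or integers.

final state: t=53/4, x=348, v=0 → d = 348
a_max = (4−0)/(1/2−0) = 8
max v = 48 over t∈[6,29/4] → v_max = 48
check: 48·(6+5/4) = 348 ✓

d=348 v_max=48 a_max=8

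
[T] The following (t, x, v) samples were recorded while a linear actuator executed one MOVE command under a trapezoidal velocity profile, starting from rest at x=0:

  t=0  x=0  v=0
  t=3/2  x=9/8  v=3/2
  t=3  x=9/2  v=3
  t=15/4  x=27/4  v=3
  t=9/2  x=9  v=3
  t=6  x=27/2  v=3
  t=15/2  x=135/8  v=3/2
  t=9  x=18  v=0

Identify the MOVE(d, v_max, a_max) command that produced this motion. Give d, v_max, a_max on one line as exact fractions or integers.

final state: t=9, x=18, v=0 → d = 18
a_max = (3/2−0)/(3/2−0) = 1
max v = 3 over t∈[3,6] → v_max = 3
check: 3·(3+3) = 18 ✓

d=18 v_max=3 a_max=1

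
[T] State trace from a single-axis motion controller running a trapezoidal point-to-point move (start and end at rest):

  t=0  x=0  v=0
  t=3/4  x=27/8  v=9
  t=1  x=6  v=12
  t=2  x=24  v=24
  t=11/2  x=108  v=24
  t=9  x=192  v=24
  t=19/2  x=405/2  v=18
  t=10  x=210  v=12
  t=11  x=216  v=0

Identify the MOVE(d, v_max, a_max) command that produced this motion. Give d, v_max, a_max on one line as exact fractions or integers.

final state: t=11, x=216, v=0 → d = 216
a_max = (9−0)/(3/4−0) = 12
max v = 24 over t∈[2,9] → v_max = 24
check: 24·(2+7) = 216 ✓

d=216 v_max=24 a_max=12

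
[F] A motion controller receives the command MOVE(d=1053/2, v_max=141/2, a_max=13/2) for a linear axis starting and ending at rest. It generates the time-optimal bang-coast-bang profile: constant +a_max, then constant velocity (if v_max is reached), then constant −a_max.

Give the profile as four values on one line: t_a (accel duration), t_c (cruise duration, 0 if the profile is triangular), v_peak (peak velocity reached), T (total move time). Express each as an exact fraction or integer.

t_a=9 t_c=0 v_peak=117/2 T=18

vₘ²/aₘ = (141/2)²/(13/2) = 19881/26
1053/2 < 19881/26 so t_c = 0
v_peak = √(1053/2·13/2) = √(13689/4) = 117/2
t_a = (117/2)/(13/2) = 9; t_c = 0
T = 2·9 = 18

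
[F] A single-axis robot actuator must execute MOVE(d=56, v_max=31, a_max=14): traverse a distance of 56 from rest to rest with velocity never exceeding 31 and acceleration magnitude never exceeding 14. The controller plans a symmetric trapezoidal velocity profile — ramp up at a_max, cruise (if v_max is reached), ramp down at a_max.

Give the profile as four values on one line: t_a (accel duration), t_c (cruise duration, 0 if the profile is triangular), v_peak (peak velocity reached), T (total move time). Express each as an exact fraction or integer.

vₘ²/aₘ = 31²/14 = 961/14
56 < 961/14 → triangular
v_peak = √(56·14) = √784 = 28
t_a = 28/14 = 2; t_c = 0
T = 2·2 = 4

t_a=2 t_c=0 v_peak=28 T=4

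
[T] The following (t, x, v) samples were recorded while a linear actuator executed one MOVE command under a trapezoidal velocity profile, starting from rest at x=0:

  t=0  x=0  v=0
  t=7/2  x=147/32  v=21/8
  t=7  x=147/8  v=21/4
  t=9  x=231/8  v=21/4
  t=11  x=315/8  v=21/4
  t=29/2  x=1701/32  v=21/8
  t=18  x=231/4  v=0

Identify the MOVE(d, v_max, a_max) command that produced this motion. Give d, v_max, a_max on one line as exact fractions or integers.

d=231/4 v_max=21/4 a_max=3/4

final state: t=18, x=231/4, v=0 → d = 231/4
a_max = (21/8−0)/(7/2−0) = 3/4
max v = 21/4 over t∈[7,11] → v_max = 21/4
check: 21/4·(7+4) = 231/4 ✓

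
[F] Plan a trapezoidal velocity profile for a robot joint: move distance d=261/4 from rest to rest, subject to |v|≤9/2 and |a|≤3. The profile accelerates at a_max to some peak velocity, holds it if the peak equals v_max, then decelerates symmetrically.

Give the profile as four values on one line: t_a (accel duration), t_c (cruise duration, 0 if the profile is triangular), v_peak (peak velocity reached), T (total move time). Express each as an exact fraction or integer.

vₘ²/aₘ = (9/2)²/3 = 27/4
261/4 ≥ 27/4 so v_max reached
t_a = (9/2)/3 = 3/2; v_peak = 9/2
d_cruise = 261/4 − 27/4 = 117/2; t_c = (117/2)/(9/2) = 13
T = 2·3/2 + 13 = 16

t_a=3/2 t_c=13 v_peak=9/2 T=16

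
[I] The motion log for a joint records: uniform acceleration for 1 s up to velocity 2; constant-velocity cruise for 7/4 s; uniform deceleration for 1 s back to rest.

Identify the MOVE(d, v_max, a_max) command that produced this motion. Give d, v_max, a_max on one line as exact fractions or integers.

a_max = 2/1 = 2
d_a = ½·2·1 = 1; d_c = 2·7/4 = 7/2
d = 2·1 + 7/2 = 11/2
t_c = 7/4 > 0 → v_max = v_peak = 2

d=11/2 v_max=2 a_max=2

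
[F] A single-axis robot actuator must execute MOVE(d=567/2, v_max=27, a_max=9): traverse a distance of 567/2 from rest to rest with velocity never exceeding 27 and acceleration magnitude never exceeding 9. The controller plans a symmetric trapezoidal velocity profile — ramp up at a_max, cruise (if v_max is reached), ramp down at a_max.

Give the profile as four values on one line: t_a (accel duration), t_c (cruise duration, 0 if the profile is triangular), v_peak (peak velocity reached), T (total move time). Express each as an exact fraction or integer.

t_a=3 t_c=15/2 v_peak=27 T=27/2

(v_max)²/a_max = 27²/9 = 81
567/2 ≥ 81 ⇒ cruise phase
t_a = 27/9 = 3; v_peak = 27
d_cruise = 567/2 − 81 = 405/2; t_c = (405/2)/27 = 15/2
T = 2·3 + 15/2 = 27/2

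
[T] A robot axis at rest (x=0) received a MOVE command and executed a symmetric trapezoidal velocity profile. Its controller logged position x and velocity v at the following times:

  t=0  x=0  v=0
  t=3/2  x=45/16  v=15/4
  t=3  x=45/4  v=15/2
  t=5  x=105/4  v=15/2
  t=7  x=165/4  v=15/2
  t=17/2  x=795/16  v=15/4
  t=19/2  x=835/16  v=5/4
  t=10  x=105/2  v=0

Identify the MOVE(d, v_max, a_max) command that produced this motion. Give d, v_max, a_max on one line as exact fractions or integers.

final state: t=10, x=105/2, v=0 → d = 105/2
a_max = (15/4−0)/(3/2−0) = 5/2
max v = 15/2 over t∈[3,7] → v_max = 15/2
check: 15/2·(3+4) = 105/2 ✓

d=105/2 v_max=15/2 a_max=5/2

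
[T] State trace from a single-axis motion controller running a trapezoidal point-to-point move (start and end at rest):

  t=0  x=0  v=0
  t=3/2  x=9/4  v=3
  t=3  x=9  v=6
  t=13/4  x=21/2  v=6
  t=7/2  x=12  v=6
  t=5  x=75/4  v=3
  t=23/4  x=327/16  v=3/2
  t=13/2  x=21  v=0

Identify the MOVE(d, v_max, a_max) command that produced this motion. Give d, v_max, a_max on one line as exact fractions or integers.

final state: t=13/2, x=21, v=0 → d = 21
a_max = (3−0)/(3/2−0) = 2
max v = 6 over t∈[3,7/2] → v_max = 6
check: 6·(3+1/2) = 21 ✓

d=21 v_max=6 a_max=2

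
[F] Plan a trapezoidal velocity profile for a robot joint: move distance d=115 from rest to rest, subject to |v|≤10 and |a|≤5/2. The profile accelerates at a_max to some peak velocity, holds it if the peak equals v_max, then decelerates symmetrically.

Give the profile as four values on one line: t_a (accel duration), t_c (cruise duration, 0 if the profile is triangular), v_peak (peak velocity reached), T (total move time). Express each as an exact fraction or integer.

t_a=4 t_c=15/2 v_peak=10 T=31/2

v_max²/a_max = 10²/(5/2) = 40
115 ≥ 40 → trapezoidal
t_a = 10/(5/2) = 4; v_peak = 10
d_cruise = 115 − 40 = 75; t_c = 75/10 = 15/2
T = 2·4 + 15/2 = 31/2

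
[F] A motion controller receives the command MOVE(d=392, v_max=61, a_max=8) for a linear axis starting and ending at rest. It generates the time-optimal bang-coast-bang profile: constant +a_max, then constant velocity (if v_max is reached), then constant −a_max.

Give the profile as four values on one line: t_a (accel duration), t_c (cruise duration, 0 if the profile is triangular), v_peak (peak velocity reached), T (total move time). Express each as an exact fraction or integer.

t_a=7 t_c=0 v_peak=56 T=14

v_max²/a_max = 61²/8 = 3721/8
392 < 3721/8 so t_c = 0
v_peak = √(392·8) = √3136 = 56
t_a = 56/8 = 7; t_c = 0
T = 2·7 = 14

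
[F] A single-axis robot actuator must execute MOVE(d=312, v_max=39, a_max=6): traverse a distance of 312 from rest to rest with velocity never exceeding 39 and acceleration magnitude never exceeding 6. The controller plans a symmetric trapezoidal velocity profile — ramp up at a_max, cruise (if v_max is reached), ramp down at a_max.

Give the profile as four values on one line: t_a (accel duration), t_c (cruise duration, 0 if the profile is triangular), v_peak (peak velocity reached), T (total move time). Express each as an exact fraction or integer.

t_a=13/2 t_c=3/2 v_peak=39 T=29/2

(v_max)²/a_max = 39²/6 = 507/2
312 ≥ 507/2 → trapezoidal
t_a = 39/6 = 13/2; v_peak = 39
d_cruise = 312 − 507/2 = 117/2; t_c = (117/2)/39 = 3/2
T = 2·13/2 + 3/2 = 29/2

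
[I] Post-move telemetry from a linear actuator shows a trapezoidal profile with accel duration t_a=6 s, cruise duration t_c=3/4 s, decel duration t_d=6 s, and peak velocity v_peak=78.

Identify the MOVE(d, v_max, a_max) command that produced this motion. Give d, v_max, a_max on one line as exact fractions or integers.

a_max = 78/6 = 13
d_a = ½·78·6 = 234; d_c = 78·3/4 = 117/2
d = 2·234 + 117/2 = 1053/2
t_c = 3/4 > 0 ⇒ limit active, v_max = 78

d=1053/2 v_max=78 a_max=13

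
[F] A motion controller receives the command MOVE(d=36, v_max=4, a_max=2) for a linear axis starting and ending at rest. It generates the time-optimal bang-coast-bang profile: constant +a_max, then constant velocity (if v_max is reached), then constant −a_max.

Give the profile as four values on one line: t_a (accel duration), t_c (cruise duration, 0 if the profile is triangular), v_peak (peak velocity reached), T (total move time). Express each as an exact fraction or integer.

(v_max)²/a_max = 4²/2 = 8
36 ≥ 8 so v_max reached
t_a = 4/2 = 2; v_peak = 4
d_cruise = 36 − 8 = 28; t_c = 28/4 = 7
T = 2·2 + 7 = 11

t_a=2 t_c=7 v_peak=4 T=11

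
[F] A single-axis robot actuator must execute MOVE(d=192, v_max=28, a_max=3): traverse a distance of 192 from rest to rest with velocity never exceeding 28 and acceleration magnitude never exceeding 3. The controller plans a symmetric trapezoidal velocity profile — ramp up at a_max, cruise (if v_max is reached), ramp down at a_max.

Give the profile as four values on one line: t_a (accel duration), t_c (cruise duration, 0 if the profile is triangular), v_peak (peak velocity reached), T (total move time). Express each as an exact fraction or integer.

vₘ²/aₘ = 28²/3 = 784/3
192 < 784/3 ⇒ no cruise
v_peak = √(192·3) = √576 = 24
t_a = 24/3 = 8; t_c = 0
T = 2·8 = 16

t_a=8 t_c=0 v_peak=24 T=16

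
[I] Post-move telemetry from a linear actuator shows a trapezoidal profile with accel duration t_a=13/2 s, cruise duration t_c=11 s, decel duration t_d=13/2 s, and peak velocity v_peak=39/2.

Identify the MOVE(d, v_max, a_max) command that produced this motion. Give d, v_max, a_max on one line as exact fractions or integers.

a_max = (39/2)/(13/2) = 3
d_a = ½·39/2·13/2 = 507/8; d_c = 39/2·11 = 429/2
d = 2·507/8 + 429/2 = 1365/4
t_c = 11 > 0 → v_max = v_peak = 39/2

d=1365/4 v_max=39/2 a_max=3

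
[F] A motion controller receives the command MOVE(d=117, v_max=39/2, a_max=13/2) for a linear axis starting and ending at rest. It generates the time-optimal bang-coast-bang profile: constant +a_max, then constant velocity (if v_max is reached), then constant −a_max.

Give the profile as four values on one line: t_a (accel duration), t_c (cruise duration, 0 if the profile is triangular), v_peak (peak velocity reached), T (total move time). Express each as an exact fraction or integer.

vₘ²/aₘ = (39/2)²/(13/2) = 117/2
117 ≥ 117/2 ⇒ cruise phase
t_a = (39/2)/(13/2) = 3; v_peak = 39/2
d_cruise = 117 − 117/2 = 117/2; t_c = (117/2)/(39/2) = 3
T = 2·3 + 3 = 9

t_a=3 t_c=3 v_peak=39/2 T=9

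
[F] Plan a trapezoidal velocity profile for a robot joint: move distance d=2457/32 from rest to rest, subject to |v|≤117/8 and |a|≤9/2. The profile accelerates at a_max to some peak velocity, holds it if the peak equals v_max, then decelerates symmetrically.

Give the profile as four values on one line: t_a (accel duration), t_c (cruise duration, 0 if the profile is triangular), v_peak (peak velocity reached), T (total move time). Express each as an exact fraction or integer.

vₘ²/aₘ = (117/8)²/(9/2) = 1521/32
2457/32 ≥ 1521/32 ⇒ cruise phase
t_a = (117/8)/(9/2) = 13/4; v_peak = 117/8
d_cruise = 2457/32 − 1521/32 = 117/4; t_c = (117/4)/(117/8) = 2
T = 2·13/4 + 2 = 17/2

t_a=13/4 t_c=2 v_peak=117/8 T=17/2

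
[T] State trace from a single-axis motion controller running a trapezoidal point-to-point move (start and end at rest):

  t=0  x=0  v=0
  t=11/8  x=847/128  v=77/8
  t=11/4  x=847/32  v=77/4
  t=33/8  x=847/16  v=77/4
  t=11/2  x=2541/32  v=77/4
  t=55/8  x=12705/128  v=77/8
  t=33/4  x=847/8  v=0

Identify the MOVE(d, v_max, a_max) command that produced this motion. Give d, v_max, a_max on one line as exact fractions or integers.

final state: t=33/4, x=847/8, v=0 → d = 847/8
a_max = (77/8−0)/(11/8−0) = 7
max v = 77/4 over t∈[11/4,11/2] → v_max = 77/4
check: 77/4·(11/4+11/4) = 847/8 ✓

d=847/8 v_max=77/4 a_max=7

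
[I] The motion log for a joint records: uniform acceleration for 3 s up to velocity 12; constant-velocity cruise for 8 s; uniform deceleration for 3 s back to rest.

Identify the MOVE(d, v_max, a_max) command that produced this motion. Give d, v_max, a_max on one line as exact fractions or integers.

d=132 v_max=12 a_max=4

a_max = 12/3 = 4
d_a = ½·12·3 = 18; d_c = 12·8 = 96
d = 2·18 + 96 = 132
t_c = 8 > 0 → v_max = v_peak = 12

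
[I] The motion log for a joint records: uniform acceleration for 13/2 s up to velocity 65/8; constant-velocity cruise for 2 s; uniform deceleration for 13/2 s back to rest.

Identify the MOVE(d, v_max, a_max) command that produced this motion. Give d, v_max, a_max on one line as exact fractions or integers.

d=1105/16 v_max=65/8 a_max=5/4

a_max = (65/8)/(13/2) = 5/4
d_a = ½·65/8·13/2 = 845/32; d_c = 65/8·2 = 65/4
d = 2·845/32 + 65/4 = 1105/16
t_c = 2 > 0 so v_max = 65/8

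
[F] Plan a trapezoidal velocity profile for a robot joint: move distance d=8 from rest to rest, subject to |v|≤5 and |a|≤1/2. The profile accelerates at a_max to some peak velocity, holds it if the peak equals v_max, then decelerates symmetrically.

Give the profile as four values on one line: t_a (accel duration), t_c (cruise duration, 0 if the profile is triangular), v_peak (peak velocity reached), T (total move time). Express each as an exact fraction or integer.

vₘ²/aₘ = 5²/(1/2) = 50
8 < 50 so t_c = 0
v_peak = √(8·1/2) = √4 = 2
t_a = 2/(1/2) = 4; t_c = 0
T = 2·4 = 8

t_a=4 t_c=0 v_peak=2 T=8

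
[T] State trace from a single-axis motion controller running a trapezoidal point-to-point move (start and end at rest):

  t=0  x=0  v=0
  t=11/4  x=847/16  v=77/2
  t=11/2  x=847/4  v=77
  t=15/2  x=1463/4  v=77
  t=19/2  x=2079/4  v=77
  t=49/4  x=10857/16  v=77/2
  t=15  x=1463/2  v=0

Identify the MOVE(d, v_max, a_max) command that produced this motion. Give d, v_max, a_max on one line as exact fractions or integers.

d=1463/2 v_max=77 a_max=14

final state: t=15, x=1463/2, v=0 → d = 1463/2
a_max = (77/2−0)/(11/4−0) = 14
max v = 77 over t∈[11/2,19/2] → v_max = 77
check: 77·(11/2+4) = 1463/2 ✓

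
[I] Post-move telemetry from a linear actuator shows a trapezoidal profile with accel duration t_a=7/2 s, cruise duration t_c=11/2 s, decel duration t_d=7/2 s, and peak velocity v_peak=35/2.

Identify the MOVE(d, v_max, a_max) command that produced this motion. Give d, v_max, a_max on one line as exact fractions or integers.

a_max = (35/2)/(7/2) = 5
d_a = ½·35/2·7/2 = 245/8; d_c = 35/2·11/2 = 385/4
d = 2·245/8 + 385/4 = 315/2
t_c = 11/2 > 0 ⇒ limit active, v_max = 35/2

d=315/2 v_max=35/2 a_max=5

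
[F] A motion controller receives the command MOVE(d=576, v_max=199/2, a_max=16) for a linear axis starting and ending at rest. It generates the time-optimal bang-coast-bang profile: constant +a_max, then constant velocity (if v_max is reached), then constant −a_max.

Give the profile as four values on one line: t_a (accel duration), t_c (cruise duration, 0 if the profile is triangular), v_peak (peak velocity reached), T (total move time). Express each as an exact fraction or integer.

t_a=6 t_c=0 v_peak=96 T=12

v_max²/a_max = (199/2)²/16 = 39601/64
576 < 39601/64 ⇒ no cruise
v_peak = √(576·16) = √9216 = 96
t_a = 96/16 = 6; t_c = 0
T = 2·6 = 12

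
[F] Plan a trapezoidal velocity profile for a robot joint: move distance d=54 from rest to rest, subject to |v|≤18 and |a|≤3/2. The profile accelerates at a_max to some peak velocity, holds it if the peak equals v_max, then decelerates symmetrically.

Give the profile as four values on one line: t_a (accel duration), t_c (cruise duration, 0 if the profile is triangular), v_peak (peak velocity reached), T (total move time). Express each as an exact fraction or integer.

(v_max)²/a_max = 18²/(3/2) = 216
54 < 216 so t_c = 0
v_peak = √(54·3/2) = √81 = 9
t_a = 9/(3/2) = 6; t_c = 0
T = 2·6 = 12

t_a=6 t_c=0 v_peak=9 T=12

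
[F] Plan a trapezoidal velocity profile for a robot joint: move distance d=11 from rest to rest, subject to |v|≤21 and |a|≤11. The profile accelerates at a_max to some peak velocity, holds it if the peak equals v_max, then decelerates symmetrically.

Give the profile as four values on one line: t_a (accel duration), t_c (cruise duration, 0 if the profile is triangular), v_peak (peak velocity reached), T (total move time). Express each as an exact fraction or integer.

(v_max)²/a_max = 21²/11 = 441/11
11 < 441/11 → triangular
v_peak = √(11·11) = √121 = 11
t_a = 11/11 = 1; t_c = 0
T = 2·1 = 2

t_a=1 t_c=0 v_peak=11 T=2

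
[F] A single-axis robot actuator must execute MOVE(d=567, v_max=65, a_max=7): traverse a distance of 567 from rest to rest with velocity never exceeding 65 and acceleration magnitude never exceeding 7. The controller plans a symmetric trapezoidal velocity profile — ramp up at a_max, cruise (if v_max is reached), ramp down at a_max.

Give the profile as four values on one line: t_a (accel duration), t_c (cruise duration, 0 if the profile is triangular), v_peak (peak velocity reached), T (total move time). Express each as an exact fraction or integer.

t_a=9 t_c=0 v_peak=63 T=18

v_max²/a_max = 65²/7 = 4225/7
567 < 4225/7 ⇒ no cruise
v_peak = √(567·7) = √3969 = 63
t_a = 63/7 = 9; t_c = 0
T = 2·9 = 18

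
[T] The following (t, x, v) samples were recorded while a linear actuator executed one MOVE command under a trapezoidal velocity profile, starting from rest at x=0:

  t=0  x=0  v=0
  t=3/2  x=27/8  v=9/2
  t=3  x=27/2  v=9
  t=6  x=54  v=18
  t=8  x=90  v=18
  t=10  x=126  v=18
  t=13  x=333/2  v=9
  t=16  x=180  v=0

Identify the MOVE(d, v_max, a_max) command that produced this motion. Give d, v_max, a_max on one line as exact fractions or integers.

d=180 v_max=18 a_max=3

final state: t=16, x=180, v=0 → d = 180
a_max = (9/2−0)/(3/2−0) = 3
max v = 18 over t∈[6,10] → v_max = 18
check: 18·(6+4) = 180 ✓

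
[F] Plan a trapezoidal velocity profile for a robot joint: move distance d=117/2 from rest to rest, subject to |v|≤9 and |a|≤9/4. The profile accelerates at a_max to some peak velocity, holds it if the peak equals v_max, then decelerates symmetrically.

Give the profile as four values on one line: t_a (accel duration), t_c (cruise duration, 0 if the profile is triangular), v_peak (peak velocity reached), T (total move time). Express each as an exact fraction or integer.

t_a=4 t_c=5/2 v_peak=9 T=21/2

vₘ²/aₘ = 9²/(9/4) = 36
117/2 ≥ 36 → trapezoidal
t_a = 9/(9/4) = 4; v_peak = 9
d_cruise = 117/2 − 36 = 45/2; t_c = (45/2)/9 = 5/2
T = 2·4 + 5/2 = 21/2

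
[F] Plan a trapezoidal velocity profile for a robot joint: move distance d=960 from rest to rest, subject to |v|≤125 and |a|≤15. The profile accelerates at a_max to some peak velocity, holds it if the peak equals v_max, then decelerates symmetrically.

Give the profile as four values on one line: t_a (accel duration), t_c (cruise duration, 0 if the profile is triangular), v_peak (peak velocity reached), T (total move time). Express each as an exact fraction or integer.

v_max²/a_max = 125²/15 = 3125/3
960 < 3125/3 ⇒ no cruise
v_peak = √(960·15) = √14400 = 120
t_a = 120/15 = 8; t_c = 0
T = 2·8 = 16

t_a=8 t_c=0 v_peak=120 T=16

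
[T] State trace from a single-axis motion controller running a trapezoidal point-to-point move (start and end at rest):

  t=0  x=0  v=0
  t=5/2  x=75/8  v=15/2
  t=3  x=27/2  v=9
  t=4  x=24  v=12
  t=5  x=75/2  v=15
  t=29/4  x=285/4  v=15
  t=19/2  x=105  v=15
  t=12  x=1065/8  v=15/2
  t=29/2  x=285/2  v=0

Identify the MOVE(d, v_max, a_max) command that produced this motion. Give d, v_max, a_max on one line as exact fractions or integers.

d=285/2 v_max=15 a_max=3

final state: t=29/2, x=285/2, v=0 → d = 285/2
a_max = (15/2−0)/(5/2−0) = 3
max v = 15 over t∈[5,19/2] → v_max = 15
check: 15·(5+9/2) = 285/2 ✓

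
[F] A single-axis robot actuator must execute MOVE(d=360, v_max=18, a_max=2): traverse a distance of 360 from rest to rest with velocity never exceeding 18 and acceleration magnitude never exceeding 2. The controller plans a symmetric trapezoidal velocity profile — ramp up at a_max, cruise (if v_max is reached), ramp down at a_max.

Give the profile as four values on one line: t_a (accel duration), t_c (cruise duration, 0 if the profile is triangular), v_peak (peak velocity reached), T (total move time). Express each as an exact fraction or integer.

t_a=9 t_c=11 v_peak=18 T=29

v_max²/a_max = 18²/2 = 162
360 ≥ 162 → trapezoidal
t_a = 18/2 = 9; v_peak = 18
d_cruise = 360 − 162 = 198; t_c = 198/18 = 11
T = 2·9 + 11 = 29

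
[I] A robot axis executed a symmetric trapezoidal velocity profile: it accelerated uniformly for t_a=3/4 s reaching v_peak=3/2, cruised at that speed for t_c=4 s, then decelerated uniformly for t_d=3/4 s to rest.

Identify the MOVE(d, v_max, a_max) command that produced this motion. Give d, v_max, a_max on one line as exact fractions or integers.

a_max = (3/2)/(3/4) = 2
d_a = ½·3/2·3/4 = 9/16; d_c = 3/2·4 = 6
d = 2·9/16 + 6 = 57/8
t_c = 4 > 0 so v_max = 3/2

d=57/8 v_max=3/2 a_max=2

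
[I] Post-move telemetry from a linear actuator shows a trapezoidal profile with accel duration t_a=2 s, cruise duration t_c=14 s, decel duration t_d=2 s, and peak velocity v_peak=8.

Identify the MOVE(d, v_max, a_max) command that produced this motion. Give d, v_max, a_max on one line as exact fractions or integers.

a_max = 8/2 = 4
d_a = ½·8·2 = 8; d_c = 8·14 = 112
d = 2·8 + 112 = 128
t_c = 14 > 0 → v_max = v_peak = 8

d=128 v_max=8 a_max=4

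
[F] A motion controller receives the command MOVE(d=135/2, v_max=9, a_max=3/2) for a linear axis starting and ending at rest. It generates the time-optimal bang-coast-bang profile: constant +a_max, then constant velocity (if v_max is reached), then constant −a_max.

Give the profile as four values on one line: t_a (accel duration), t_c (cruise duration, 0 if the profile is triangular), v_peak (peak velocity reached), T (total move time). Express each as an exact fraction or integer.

t_a=6 t_c=3/2 v_peak=9 T=27/2

vₘ²/aₘ = 9²/(3/2) = 54
135/2 ≥ 54 → trapezoidal
t_a = 9/(3/2) = 6; v_peak = 9
d_cruise = 135/2 − 54 = 27/2; t_c = (27/2)/9 = 3/2
T = 2·6 + 3/2 = 27/2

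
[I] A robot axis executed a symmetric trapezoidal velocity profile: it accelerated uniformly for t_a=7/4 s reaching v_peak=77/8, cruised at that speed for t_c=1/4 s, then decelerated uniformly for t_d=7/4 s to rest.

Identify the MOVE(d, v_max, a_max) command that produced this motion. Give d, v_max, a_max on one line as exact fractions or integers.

a_max = (77/8)/(7/4) = 11/2
d_a = ½·77/8·7/4 = 539/64; d_c = 77/8·1/4 = 77/32
d = 2·539/64 + 77/32 = 77/4
t_c = 1/4 > 0 ⇒ limit active, v_max = 77/8

d=77/4 v_max=77/8 a_max=11/2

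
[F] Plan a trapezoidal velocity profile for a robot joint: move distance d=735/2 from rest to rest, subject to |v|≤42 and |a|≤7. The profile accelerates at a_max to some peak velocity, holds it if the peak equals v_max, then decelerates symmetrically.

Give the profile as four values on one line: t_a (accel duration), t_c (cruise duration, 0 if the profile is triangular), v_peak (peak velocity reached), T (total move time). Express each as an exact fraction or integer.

(v_max)²/a_max = 42²/7 = 252
735/2 ≥ 252 → trapezoidal
t_a = 42/7 = 6; v_peak = 42
d_cruise = 735/2 − 252 = 231/2; t_c = (231/2)/42 = 11/4
T = 2·6 + 11/4 = 59/4

t_a=6 t_c=11/4 v_peak=42 T=59/4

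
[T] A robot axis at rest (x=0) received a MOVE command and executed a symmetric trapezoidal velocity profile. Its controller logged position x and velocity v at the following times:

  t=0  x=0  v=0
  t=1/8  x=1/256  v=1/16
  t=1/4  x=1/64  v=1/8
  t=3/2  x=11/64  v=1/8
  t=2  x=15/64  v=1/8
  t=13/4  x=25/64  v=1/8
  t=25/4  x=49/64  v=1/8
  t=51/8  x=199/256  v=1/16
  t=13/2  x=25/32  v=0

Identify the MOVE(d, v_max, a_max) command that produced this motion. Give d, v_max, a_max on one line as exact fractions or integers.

final state: t=13/2, x=25/32, v=0 → d = 25/32
a_max = (1/16−0)/(1/8−0) = 1/2
max v = 1/8 over t∈[1/4,25/4] → v_max = 1/8
check: 1/8·(1/4+6) = 25/32 ✓

d=25/32 v_max=1/8 a_max=1/2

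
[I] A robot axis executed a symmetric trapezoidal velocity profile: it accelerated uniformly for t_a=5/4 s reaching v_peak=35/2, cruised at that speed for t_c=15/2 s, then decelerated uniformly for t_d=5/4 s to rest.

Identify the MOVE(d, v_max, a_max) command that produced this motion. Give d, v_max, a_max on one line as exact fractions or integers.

a_max = (35/2)/(5/4) = 14
d_a = ½·35/2·5/4 = 175/16; d_c = 35/2·15/2 = 525/4
d = 2·175/16 + 525/4 = 1225/8
t_c = 15/2 > 0 → v_max = v_peak = 35/2

d=1225/8 v_max=35/2 a_max=14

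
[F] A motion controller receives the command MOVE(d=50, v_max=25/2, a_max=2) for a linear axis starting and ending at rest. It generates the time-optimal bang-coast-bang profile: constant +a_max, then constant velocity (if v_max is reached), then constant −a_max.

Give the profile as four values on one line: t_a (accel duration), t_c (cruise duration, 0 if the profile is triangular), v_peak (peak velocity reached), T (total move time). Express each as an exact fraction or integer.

t_a=5 t_c=0 v_peak=10 T=10

vₘ²/aₘ = (25/2)²/2 = 625/8
50 < 625/8 so t_c = 0
v_peak = √(50·2) = √100 = 10
t_a = 10/2 = 5; t_c = 0
T = 2·5 = 10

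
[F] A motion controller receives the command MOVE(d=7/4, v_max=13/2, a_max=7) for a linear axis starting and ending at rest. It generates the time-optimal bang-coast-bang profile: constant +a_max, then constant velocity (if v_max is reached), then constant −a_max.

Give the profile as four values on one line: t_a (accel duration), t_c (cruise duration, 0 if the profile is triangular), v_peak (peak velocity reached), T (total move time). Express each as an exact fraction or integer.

v_max²/a_max = (13/2)²/7 = 169/28
7/4 < 169/28 ⇒ no cruise
v_peak = √(7/4·7) = √(49/4) = 7/2
t_a = (7/2)/7 = 1/2; t_c = 0
T = 2·1/2 = 1

t_a=1/2 t_c=0 v_peak=7/2 T=1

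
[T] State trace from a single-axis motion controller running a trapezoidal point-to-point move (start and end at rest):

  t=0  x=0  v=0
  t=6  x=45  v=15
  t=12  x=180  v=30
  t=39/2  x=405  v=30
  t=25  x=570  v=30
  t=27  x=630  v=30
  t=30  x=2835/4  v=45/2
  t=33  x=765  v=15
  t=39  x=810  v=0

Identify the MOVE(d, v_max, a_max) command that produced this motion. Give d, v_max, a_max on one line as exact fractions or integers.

final state: t=39, x=810, v=0 → d = 810
a_max = (15−0)/(6−0) = 5/2
max v = 30 over t∈[12,27] → v_max = 30
check: 30·(12+15) = 810 ✓

d=810 v_max=30 a_max=5/2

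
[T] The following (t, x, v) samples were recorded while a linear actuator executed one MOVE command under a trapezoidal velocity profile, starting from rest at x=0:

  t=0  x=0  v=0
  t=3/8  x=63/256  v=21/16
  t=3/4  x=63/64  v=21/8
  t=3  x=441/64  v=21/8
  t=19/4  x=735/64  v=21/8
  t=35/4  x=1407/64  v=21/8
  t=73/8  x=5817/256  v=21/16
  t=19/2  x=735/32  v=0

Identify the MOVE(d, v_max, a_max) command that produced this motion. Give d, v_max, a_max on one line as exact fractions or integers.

d=735/32 v_max=21/8 a_max=7/2

final state: t=19/2, x=735/32, v=0 → d = 735/32
a_max = (21/16−0)/(3/8−0) = 7/2
max v = 21/8 over t∈[3/4,35/4] → v_max = 21/8
check: 21/8·(3/4+8) = 735/32 ✓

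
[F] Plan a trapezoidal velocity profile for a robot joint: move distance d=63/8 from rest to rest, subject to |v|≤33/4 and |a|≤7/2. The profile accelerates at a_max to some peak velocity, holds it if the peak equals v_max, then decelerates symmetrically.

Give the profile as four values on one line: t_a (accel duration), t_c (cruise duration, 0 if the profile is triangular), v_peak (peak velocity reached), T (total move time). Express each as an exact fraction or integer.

(v_max)²/a_max = (33/4)²/(7/2) = 1089/56
63/8 < 1089/56 so t_c = 0
v_peak = √(63/8·7/2) = √(441/16) = 21/4
t_a = (21/4)/(7/2) = 3/2; t_c = 0
T = 2·3/2 = 3

t_a=3/2 t_c=0 v_peak=21/4 T=3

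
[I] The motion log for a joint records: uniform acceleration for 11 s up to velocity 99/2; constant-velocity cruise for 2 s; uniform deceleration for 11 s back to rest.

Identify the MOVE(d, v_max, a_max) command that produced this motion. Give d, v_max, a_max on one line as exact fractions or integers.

a_max = (99/2)/11 = 9/2
d_a = ½·99/2·11 = 1089/4; d_c = 99/2·2 = 99
d = 2·1089/4 + 99 = 1287/2
t_c = 2 > 0 ⇒ limit active, v_max = 99/2

d=1287/2 v_max=99/2 a_max=9/2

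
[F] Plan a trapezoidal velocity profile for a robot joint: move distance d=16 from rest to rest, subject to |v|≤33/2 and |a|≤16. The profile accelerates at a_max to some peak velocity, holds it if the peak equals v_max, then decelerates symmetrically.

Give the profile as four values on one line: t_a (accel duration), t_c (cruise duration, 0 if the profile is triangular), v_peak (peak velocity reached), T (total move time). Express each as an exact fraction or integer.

vₘ²/aₘ = (33/2)²/16 = 1089/64
16 < 1089/64 ⇒ no cruise
v_peak = √(16·16) = √256 = 16
t_a = 16/16 = 1; t_c = 0
T = 2·1 = 2

t_a=1 t_c=0 v_peak=16 T=2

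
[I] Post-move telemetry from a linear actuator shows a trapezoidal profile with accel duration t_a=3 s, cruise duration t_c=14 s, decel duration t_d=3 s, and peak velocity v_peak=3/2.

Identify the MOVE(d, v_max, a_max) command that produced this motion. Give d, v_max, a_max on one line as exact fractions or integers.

a_max = (3/2)/3 = 1/2
d_a = ½·3/2·3 = 9/4; d_c = 3/2·14 = 21
d = 2·9/4 + 21 = 51/2
t_c = 14 > 0 ⇒ limit active, v_max = 3/2

d=51/2 v_max=3/2 a_max=1/2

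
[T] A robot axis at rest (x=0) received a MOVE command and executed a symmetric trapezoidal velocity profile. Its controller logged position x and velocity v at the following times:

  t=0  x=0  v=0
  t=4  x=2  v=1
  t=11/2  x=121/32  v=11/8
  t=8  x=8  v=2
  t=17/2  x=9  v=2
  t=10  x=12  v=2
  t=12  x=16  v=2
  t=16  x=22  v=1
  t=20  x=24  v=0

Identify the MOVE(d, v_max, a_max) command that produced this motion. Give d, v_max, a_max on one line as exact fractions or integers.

d=24 v_max=2 a_max=1/4

final state: t=20, x=24, v=0 → d = 24
a_max = (1−0)/(4−0) = 1/4
max v = 2 over t∈[8,12] → v_max = 2
check: 2·(8+4) = 24 ✓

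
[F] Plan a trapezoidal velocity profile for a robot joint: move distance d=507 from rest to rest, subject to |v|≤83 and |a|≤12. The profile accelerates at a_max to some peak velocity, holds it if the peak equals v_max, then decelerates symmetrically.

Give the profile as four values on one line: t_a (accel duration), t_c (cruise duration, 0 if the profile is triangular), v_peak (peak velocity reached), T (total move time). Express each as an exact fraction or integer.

t_a=13/2 t_c=0 v_peak=78 T=13

v_max²/a_max = 83²/12 = 6889/12
507 < 6889/12 → triangular
v_peak = √(507·12) = √6084 = 78
t_a = 78/12 = 13/2; t_c = 0
T = 2·13/2 = 13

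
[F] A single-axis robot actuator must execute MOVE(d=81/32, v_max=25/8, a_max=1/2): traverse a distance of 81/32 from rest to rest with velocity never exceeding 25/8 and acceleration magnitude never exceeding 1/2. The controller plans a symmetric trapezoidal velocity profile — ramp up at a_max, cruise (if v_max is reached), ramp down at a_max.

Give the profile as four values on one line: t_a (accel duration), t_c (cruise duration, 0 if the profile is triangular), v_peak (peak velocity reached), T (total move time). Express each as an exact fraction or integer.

(v_max)²/a_max = (25/8)²/(1/2) = 625/32
81/32 < 625/32 so t_c = 0
v_peak = √(81/32·1/2) = √(81/64) = 9/8
t_a = (9/8)/(1/2) = 9/4; t_c = 0
T = 2·9/4 = 9/2

t_a=9/4 t_c=0 v_peak=9/8 T=9/2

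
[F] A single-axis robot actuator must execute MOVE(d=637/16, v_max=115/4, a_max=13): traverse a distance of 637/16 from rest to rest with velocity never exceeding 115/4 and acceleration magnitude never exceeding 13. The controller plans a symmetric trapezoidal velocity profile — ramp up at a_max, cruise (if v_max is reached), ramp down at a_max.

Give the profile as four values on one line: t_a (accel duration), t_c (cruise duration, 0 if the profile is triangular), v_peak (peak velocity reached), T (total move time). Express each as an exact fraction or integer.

t_a=7/4 t_c=0 v_peak=91/4 T=7/2

v_max²/a_max = (115/4)²/13 = 13225/208
637/16 < 13225/208 ⇒ no cruise
v_peak = √(637/16·13) = √(8281/16) = 91/4
t_a = (91/4)/13 = 7/4; t_c = 0
T = 2·7/4 = 7/2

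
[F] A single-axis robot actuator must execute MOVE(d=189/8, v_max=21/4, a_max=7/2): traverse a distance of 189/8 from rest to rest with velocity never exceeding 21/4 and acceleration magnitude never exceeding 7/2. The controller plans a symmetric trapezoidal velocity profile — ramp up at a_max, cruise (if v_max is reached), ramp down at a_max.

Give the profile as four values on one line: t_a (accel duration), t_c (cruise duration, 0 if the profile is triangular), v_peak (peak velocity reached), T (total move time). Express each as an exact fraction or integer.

t_a=3/2 t_c=3 v_peak=21/4 T=6

(v_max)²/a_max = (21/4)²/(7/2) = 63/8
189/8 ≥ 63/8 so v_max reached
t_a = (21/4)/(7/2) = 3/2; v_peak = 21/4
d_cruise = 189/8 − 63/8 = 63/4; t_c = (63/4)/(21/4) = 3
T = 2·3/2 + 3 = 6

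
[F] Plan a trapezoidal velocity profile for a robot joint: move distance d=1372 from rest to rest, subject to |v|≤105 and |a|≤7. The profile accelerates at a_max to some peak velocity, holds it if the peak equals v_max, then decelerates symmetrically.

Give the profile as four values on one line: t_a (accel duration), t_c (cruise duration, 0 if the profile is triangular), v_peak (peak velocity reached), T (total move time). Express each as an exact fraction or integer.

v_max²/a_max = 105²/7 = 1575
1372 < 1575 → triangular
v_peak = √(1372·7) = √9604 = 98
t_a = 98/7 = 14; t_c = 0
T = 2·14 = 28

t_a=14 t_c=0 v_peak=98 T=28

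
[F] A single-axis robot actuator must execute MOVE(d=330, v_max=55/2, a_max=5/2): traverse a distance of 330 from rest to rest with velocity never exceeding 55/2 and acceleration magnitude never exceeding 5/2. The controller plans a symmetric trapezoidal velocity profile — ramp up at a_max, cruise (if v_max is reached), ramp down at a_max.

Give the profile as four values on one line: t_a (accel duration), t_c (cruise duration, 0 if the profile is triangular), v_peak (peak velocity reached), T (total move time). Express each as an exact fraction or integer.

t_a=11 t_c=1 v_peak=55/2 T=23

v_max²/a_max = (55/2)²/(5/2) = 605/2
330 ≥ 605/2 → trapezoidal
t_a = (55/2)/(5/2) = 11; v_peak = 55/2
d_cruise = 330 − 605/2 = 55/2; t_c = (55/2)/(55/2) = 1
T = 2·11 + 1 = 23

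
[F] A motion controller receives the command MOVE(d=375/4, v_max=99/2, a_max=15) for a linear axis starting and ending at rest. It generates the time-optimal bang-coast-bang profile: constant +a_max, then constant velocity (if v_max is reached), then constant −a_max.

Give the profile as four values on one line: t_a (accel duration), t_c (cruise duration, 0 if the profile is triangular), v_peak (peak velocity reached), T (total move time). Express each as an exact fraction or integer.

t_a=5/2 t_c=0 v_peak=75/2 T=5

vₘ²/aₘ = (99/2)²/15 = 3267/20
375/4 < 3267/20 so t_c = 0
v_peak = √(375/4·15) = √(5625/4) = 75/2
t_a = (75/2)/15 = 5/2; t_c = 0
T = 2·5/2 = 5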